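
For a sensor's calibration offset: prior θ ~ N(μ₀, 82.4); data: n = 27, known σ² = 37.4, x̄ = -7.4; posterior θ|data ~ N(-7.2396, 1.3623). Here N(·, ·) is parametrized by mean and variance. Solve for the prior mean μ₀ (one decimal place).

With known observation variance, the Normal–Normal posterior has precision τ_n = τ₀ + n/σ² and mean μ_n = (τ₀μ₀ + (n/σ²)x̄)/τ_n.
Here τ₀ = 1/82.4 = 0.012136 and τ_data = 27/37.4 = 0.721925, so τ_n = 0.734061.
Rearranging for μ₀: μ₀ = (μ_n·τ_n − τ_data·x̄)/τ₀ = (-7.2396·0.734061 − 0.721925·-7.4) / 0.012136 = 0.027937/0.012136 ≈ 2.3.

μ₀ = 2.3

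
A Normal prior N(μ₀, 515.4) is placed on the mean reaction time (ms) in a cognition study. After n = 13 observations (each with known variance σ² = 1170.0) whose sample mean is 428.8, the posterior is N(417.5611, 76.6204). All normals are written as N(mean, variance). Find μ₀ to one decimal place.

μ₀ = 353.2

The posterior mean is a precision-weighted average: μ_n = (τ₀μ₀ + τ_data·x̄)/(τ₀+τ_data), with τ₀=1/σ₀² and τ_data=n/σ².
Here τ₀ = 1/515.4 = 0.001940 and τ_data = 13/1170.0 = 0.011111, so τ_n = 0.013051.
Rearranging for μ₀: μ₀ = (μ_n·τ_n − τ_data·x̄)/τ₀ = (417.5611·0.013051 − 0.011111·428.8) / 0.001940 = 0.685193/0.001940 ≈ 353.2.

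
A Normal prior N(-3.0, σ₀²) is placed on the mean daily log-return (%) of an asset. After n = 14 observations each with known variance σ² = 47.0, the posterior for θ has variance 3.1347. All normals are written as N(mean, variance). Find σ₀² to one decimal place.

σ₀² = 47.3

Posterior precision equals prior precision plus data precision: 1/σ_n² = 1/σ₀² + n/σ².
So 1/σ₀² = 1/3.1347 − 14/47.0 = 0.319010 − 0.297872 = 0.021138.
Hence σ₀² = 1/0.021138 ≈ 47.3.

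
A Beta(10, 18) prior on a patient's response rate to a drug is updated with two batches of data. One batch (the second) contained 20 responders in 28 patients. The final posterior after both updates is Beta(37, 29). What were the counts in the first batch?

7 responders and 3 non-responders

Because Beta–binomial updating is additive in the counts, the combined data contributed (α_post−α_prior, β_post−β_prior) successes and failures.
Total across both batches: 37−10=27 responders, 29−18=11 non-responders.
Subtract the second batch: 27−20=7 responders and 11−8=3 non-responders.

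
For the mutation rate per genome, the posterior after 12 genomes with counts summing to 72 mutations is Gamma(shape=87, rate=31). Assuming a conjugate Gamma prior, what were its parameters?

Gamma–Poisson conjugacy: posterior shape = α + Σxᵢ, posterior rate = β + n.
So α = 87 − 72 = 15 and β = 31 − 12 = 19.

Gamma(shape=15, rate=19)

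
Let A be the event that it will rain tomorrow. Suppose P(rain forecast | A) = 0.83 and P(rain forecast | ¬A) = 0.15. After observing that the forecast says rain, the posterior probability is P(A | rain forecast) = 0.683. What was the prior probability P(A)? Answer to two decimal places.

Bayes' rule in odds form gives O(A|E) = O(A)·[P(E|A)/P(E|¬A)], hence O(A) = O(A|E)/LR.
Posterior odds = 0.683/(1−0.683) = 2.1546. LR = 0.83/0.15 = 5.5333.
Prior odds = 2.1546/5.5333 = 0.3894, so P(A) = 0.3894/(1+0.3894) ≈ 0.28.

P(A) = 0.28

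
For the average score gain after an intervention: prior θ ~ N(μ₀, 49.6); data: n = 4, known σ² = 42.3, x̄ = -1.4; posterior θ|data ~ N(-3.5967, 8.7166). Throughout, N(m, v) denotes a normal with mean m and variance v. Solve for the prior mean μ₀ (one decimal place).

With known observation variance, the Normal–Normal posterior has precision τ_n = τ₀ + n/σ² and mean μ_n = (τ₀μ₀ + (n/σ²)x̄)/τ_n.
Here τ₀ = 1/49.6 = 0.020161 and τ_data = 4/42.3 = 0.094563, so τ_n = 0.114724.
Rearranging for μ₀: μ₀ = (μ_n·τ_n − τ_data·x̄)/τ₀ = (-3.5967·0.114724 − 0.094563·-1.4) / 0.020161 = -0.280240/0.020161 ≈ -13.9.

μ₀ = -13.9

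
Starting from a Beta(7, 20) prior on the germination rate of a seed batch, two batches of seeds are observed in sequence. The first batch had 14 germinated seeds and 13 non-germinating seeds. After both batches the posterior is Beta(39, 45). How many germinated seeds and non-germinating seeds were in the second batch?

18 germinated seeds and 12 non-germinating seeds

Because Beta–binomial updating is additive in the counts, the combined data contributed (α_post−α_prior, β_post−β_prior) successes and failures.
Total across both batches: 39−7=32 germinated seeds, 45−20=25 non-germinating seeds.
Subtract the first batch: 32−14=18 germinated seeds and 25−13=12 non-germinating seeds.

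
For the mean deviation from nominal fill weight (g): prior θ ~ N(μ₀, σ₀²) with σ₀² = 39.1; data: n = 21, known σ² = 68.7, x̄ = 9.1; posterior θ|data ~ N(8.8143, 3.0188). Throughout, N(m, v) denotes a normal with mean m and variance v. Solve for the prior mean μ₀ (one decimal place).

The posterior mean is a precision-weighted average: μ_n = (τ₀μ₀ + τ_data·x̄)/(τ₀+τ_data), with τ₀=1/σ₀² and τ_data=n/σ².
Here τ₀ = 1/39.1 = 0.025575 and τ_data = 21/68.7 = 0.305677, so τ_n = 0.331252.
Rearranging for μ₀: μ₀ = (μ_n·τ_n − τ_data·x̄)/τ₀ = (8.8143·0.331252 − 0.305677·9.1) / 0.025575 = 0.138094/0.025575 ≈ 5.4.

μ₀ = 5.4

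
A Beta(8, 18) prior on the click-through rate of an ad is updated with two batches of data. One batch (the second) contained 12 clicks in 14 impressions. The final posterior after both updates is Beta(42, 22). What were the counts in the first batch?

22 clicks and 2 non-clicks

Sequential conjugate updates are equivalent to a single update on the pooled data, so total successes = posterior α − prior α and total failures = posterior β − prior β.
Total across both batches: 42−8=34 clicks, 22−18=4 non-clicks.
Subtract the second batch: 34−12=22 clicks and 4−2=2 non-clicks.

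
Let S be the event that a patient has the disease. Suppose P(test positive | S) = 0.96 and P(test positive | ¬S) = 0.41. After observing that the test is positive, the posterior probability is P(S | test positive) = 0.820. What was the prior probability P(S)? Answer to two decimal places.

Bayes' rule in odds form gives O(S|E) = O(S)·[P(E|S)/P(E|¬S)], hence O(S) = O(S|E)/LR.
Posterior odds = 0.820/(1−0.820) = 4.5556. LR = 0.96/0.41 = 2.3415.
Prior odds = 4.5556/2.3415 = 1.9456, so P(S) = 1.9456/(1+1.9456) ≈ 0.66.

P(S) = 0.66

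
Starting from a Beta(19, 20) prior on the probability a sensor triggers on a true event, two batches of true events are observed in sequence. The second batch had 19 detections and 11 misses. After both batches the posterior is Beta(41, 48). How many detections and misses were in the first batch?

3 detections and 17 misses

Because Beta–binomial updating is additive in the counts, the combined data contributed (α_post−α_prior, β_post−β_prior) successes and failures.
Total across both batches: 41−19=22 detections, 48−20=28 misses.
Subtract the second batch: 22−19=3 detections and 28−11=17 misses.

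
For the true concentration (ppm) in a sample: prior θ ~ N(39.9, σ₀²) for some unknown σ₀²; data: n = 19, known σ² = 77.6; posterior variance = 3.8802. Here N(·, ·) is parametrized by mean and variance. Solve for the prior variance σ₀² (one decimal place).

σ₀² = 77.7

Posterior precision equals prior precision plus data precision: 1/σ_n² = 1/σ₀² + n/σ².
So 1/σ₀² = 1/3.8802 − 19/77.6 = 0.257719 − 0.244845 = 0.012874.
Hence σ₀² = 1/0.012874 ≈ 77.7.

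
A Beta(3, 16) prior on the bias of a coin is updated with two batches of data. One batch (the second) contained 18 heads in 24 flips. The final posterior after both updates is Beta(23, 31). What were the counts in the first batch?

2 heads and 9 tails

Sequential conjugate updates are equivalent to a single update on the pooled data, so total successes = posterior α − prior α and total failures = posterior β − prior β.
Total across both batches: 23−3=20 heads, 31−16=15 tails.
Subtract the second batch: 20−18=2 heads and 15−6=9 tails.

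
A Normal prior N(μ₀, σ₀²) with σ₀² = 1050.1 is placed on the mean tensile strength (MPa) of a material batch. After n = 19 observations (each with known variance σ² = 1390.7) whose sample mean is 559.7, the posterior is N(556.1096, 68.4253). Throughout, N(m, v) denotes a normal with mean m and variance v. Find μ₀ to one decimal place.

The posterior mean is a precision-weighted average: μ_n = (τ₀μ₀ + τ_data·x̄)/(τ₀+τ_data), with τ₀=1/σ₀² and τ_data=n/σ².
Here τ₀ = 1/1050.1 = 0.000952 and τ_data = 19/1390.7 = 0.013662, so τ_n = 0.014614.
Rearranging for μ₀: μ₀ = (μ_n·τ_n − τ_data·x̄)/τ₀ = (556.1096·0.014614 − 0.013662·559.7) / 0.000952 = 0.480364/0.000952 ≈ 504.6.

μ₀ = 504.6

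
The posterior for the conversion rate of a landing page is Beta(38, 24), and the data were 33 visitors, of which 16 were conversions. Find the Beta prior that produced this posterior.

A Beta(α, β) prior with s successes and f failures in binomial data gives a Beta(α+s, β+f) posterior.
So α = 38 − 16 = 22 and β = 24 − 17 = 7.

Beta(22, 7)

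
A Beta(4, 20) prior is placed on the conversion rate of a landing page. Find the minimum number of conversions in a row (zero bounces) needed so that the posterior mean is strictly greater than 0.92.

After k conversions and 0 bounces the posterior is Beta(4+k, 20), with mean (4+k)/(4+20+k).
Set (4+k)/(24+k) > 0.92 and solve: k > (0.92·24 − 4)/(1 − 0.92) = 226.000.
The smallest integer exceeding 226.000 is 227.

k = 227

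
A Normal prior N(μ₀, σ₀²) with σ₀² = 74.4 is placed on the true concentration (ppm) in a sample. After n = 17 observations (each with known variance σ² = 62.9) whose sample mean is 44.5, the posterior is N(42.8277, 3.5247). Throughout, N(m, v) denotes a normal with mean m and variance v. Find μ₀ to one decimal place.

The posterior mean is a precision-weighted average: μ_n = (τ₀μ₀ + τ_data·x̄)/(τ₀+τ_data), with τ₀=1/σ₀² and τ_data=n/σ².
Here τ₀ = 1/74.4 = 0.013441 and τ_data = 17/62.9 = 0.270270, so τ_n = 0.283711.
Rearranging for μ₀: μ₀ = (μ_n·τ_n − τ_data·x̄)/τ₀ = (42.8277·0.283711 − 0.270270·44.5) / 0.013441 = 0.123675/0.013441 ≈ 9.2.

μ₀ = 9.2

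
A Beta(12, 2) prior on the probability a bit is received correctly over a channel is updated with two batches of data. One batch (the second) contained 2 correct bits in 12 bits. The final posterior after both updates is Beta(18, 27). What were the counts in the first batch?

4 correct bits and 15 errors

Because Beta–binomial updating is additive in the counts, the combined data contributed (α_post−α_prior, β_post−β_prior) successes and failures.
Total across both batches: 18−12=6 correct bits, 27−2=25 errors.
Subtract the second batch: 6−2=4 correct bits and 25−10=15 errors.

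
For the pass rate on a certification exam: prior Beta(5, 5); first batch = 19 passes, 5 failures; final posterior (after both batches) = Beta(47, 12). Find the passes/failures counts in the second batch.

23 passes and 2 failures

Because Beta–binomial updating is additive in the counts, the combined data contributed (α_post−α_prior, β_post−β_prior) successes and failures.
Total across both batches: 47−5=42 passes, 12−5=7 failures.
Subtract the first batch: 42−19=23 passes and 7−5=2 failures.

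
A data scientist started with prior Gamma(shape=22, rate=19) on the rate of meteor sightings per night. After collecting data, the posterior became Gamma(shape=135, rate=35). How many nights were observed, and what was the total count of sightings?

n = 16 nights with total 113 sightings

A Gamma(α, β) prior (rate parametrization) on a Poisson rate with n observations summing to S gives posterior Gamma(α+S, β+n).
Matching: Σxᵢ = 135 − 22 = 113 and n = 35 − 19 = 16.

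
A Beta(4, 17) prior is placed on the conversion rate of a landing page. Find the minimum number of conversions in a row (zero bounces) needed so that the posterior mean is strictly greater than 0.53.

k = 16

After k conversions and 0 bounces the posterior is Beta(4+k, 17), with mean (4+k)/(4+17+k).
Set (4+k)/(21+k) > 0.53 and solve: k > (0.53·21 − 4)/(1 − 0.53) = 15.170.
The smallest integer exceeding 15.170 is 16.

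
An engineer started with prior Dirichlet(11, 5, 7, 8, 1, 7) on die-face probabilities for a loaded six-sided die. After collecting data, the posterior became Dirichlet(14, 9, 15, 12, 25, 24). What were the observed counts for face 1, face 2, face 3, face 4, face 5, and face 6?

For a Dirichlet(α) prior with multinomial counts c, the posterior is Dirichlet(α + c) componentwise.
Counts are posterior − prior componentwise: 14−11=3, 9−5=4, 15−7=8, 12−8=4, 25−1=24, 24−7=17.

counts (3, 4, 8, 4, 24, 17)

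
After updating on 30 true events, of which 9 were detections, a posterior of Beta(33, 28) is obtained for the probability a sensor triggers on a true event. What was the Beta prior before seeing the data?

Beta is conjugate to the binomial likelihood: posterior = Beta(α+s, β+f).
So α = 33 − 9 = 24 and β = 28 − 21 = 7.

Beta(24, 7)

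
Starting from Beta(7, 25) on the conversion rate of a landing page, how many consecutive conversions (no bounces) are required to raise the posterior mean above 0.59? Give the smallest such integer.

After k conversions and 0 bounces the posterior is Beta(7+k, 25), with mean (7+k)/(7+25+k).
Set (7+k)/(32+k) > 0.59 and solve: k > (0.59·32 − 7)/(1 − 0.59) = 28.976.
The smallest integer exceeding 28.976 is 29, and checking k=29: (36)/(61) = 0.5902 > 0.59.

k = 29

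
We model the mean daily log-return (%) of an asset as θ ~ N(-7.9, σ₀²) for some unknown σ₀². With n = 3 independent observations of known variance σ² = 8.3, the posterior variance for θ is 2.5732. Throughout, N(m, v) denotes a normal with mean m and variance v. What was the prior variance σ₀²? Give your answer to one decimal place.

Posterior precision equals prior precision plus data precision: 1/σ_n² = 1/σ₀² + n/σ².
So 1/σ₀² = 1/2.5732 − 3/8.3 = 0.388621 − 0.361446 = 0.027175.
Hence σ₀² = 1/0.027175 ≈ 36.8.

σ₀² = 36.8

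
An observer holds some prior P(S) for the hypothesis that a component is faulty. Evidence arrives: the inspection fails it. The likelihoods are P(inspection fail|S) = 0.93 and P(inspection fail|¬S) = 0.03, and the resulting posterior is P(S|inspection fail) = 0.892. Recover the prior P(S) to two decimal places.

P(S) = 0.21

In odds form, posterior odds = prior odds × likelihood ratio, so prior odds = posterior odds ÷ LR.
Posterior odds = 0.892/(1−0.892) = 8.2593. LR = 0.93/0.03 = 31.0000.
Prior odds = 8.2593/31.0000 = 0.2664, so P(S) = 0.2664/(1+0.2664) ≈ 0.21.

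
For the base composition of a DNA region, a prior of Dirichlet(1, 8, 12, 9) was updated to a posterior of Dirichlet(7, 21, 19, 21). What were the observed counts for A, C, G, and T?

For a Dirichlet(α) prior with multinomial counts c, the posterior is Dirichlet(α + c) componentwise.
Counts are posterior − prior componentwise: 7−1=6, 21−8=13, 19−12=7, 21−9=12.

counts (6, 13, 7, 12)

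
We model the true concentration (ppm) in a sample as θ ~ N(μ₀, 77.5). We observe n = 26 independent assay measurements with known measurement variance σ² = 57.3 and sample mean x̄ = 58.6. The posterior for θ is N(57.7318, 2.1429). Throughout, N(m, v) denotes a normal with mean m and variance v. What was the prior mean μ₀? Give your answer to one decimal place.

μ₀ = 27.2

With known observation variance, the Normal–Normal posterior has precision τ_n = τ₀ + n/σ² and mean μ_n = (τ₀μ₀ + (n/σ²)x̄)/τ_n.
Here τ₀ = 1/77.5 = 0.012903 and τ_data = 26/57.3 = 0.453752, so τ_n = 0.466655.
Rearranging for μ₀: μ₀ = (μ_n·τ_n − τ_data·x̄)/τ₀ = (57.7318·0.466655 − 0.453752·58.6) / 0.012903 = 0.350966/0.012903 ≈ 27.2.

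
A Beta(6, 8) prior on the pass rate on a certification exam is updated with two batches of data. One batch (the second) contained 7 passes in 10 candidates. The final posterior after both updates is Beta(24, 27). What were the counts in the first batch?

Because Beta–binomial updating is additive in the counts, the combined data contributed (α_post−α_prior, β_post−β_prior) successes and failures.
Total across both batches: 24−6=18 passes, 27−8=19 failures.
Subtract the second batch: 18−7=11 passes and 19−3=16 failures.

11 passes and 16 failures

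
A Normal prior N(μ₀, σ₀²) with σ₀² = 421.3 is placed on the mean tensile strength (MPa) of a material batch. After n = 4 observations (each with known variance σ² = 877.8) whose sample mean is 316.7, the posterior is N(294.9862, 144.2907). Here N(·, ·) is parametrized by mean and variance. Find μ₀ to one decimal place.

The posterior mean is a precision-weighted average: μ_n = (τ₀μ₀ + τ_data·x̄)/(τ₀+τ_data), with τ₀=1/σ₀² and τ_data=n/σ².
Here τ₀ = 1/421.3 = 0.002374 and τ_data = 4/877.8 = 0.004557, so τ_n = 0.006931.
Rearranging for μ₀: μ₀ = (μ_n·τ_n − τ_data·x̄)/τ₀ = (294.9862·0.006931 − 0.004557·316.7) / 0.002374 = 0.601347/0.002374 ≈ 253.3.

μ₀ = 253.3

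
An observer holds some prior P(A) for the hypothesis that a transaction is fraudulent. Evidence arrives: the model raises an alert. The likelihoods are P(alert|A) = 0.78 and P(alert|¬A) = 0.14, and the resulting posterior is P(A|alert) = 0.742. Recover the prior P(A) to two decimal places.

P(A) = 0.34

In odds form, posterior odds = prior odds × likelihood ratio, so prior odds = posterior odds ÷ LR.
Posterior odds = 0.742/(1−0.742) = 2.8760. LR = 0.78/0.14 = 5.5714.
Prior odds = 2.8760/5.5714 = 0.5162, so P(A) = 0.5162/(1+0.5162) ≈ 0.34.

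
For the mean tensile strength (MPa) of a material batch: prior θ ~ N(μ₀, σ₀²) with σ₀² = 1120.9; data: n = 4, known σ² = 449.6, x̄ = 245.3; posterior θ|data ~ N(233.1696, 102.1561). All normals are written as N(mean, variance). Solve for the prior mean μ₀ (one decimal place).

The posterior mean is a precision-weighted average: μ_n = (τ₀μ₀ + τ_data·x̄)/(τ₀+τ_data), with τ₀=1/σ₀² and τ_data=n/σ².
Here τ₀ = 1/1120.9 = 0.000892 and τ_data = 4/449.6 = 0.008897, so τ_n = 0.009789.
Rearranging for μ₀: μ₀ = (μ_n·τ_n − τ_data·x̄)/τ₀ = (233.1696·0.009789 − 0.008897·245.3) / 0.000892 = 0.100063/0.000892 ≈ 112.2.

μ₀ = 112.2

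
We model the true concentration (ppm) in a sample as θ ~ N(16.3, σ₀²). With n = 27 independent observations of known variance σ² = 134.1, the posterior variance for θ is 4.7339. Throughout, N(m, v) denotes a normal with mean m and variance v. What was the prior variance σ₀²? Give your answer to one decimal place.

Posterior precision equals prior precision plus data precision: 1/σ_n² = 1/σ₀² + n/σ².
So 1/σ₀² = 1/4.7339 − 27/134.1 = 0.211242 − 0.201342 = 0.009900.
Hence σ₀² = 1/0.009900 ≈ 101.0.

σ₀² = 101.0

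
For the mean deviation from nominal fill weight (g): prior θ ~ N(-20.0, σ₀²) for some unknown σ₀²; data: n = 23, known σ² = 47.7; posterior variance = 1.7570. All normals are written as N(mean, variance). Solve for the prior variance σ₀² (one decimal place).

Posterior precision equals prior precision plus data precision: 1/σ_n² = 1/σ₀² + n/σ².
So 1/σ₀² = 1/1.7570 − 23/47.7 = 0.569152 − 0.482180 = 0.086972.
Hence σ₀² = 1/0.086972 ≈ 11.5.

σ₀² = 11.5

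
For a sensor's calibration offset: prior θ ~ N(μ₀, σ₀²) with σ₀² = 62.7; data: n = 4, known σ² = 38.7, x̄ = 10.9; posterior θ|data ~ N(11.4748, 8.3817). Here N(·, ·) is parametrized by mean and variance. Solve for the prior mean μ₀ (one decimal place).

μ₀ = 15.2

With known observation variance, the Normal–Normal posterior has precision τ_n = τ₀ + n/σ² and mean μ_n = (τ₀μ₀ + (n/σ²)x̄)/τ_n.
Here τ₀ = 1/62.7 = 0.015949 and τ_data = 4/38.7 = 0.103359, so τ_n = 0.119308.
Rearranging for μ₀: μ₀ = (μ_n·τ_n − τ_data·x̄)/τ₀ = (11.4748·0.119308 − 0.103359·10.9) / 0.015949 = 0.242422/0.015949 ≈ 15.2.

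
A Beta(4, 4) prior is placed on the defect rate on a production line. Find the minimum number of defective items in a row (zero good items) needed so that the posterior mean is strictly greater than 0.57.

After k defective items and 0 good items the posterior is Beta(4+k, 4), with mean (4+k)/(4+4+k).
Set (4+k)/(8+k) > 0.57 and solve: k > (0.57·8 − 4)/(1 − 0.57) = 1.302.
The smallest integer exceeding 1.302 is 2.

k = 2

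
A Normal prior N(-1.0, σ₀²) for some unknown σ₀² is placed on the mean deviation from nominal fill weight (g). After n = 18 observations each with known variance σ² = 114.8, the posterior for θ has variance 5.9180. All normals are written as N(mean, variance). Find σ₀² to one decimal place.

Posterior precision equals prior precision plus data precision: 1/σ_n² = 1/σ₀² + n/σ².
So 1/σ₀² = 1/5.9180 − 18/114.8 = 0.168976 − 0.156794 = 0.012182.
Hence σ₀² = 1/0.012182 ≈ 82.1.

σ₀² = 82.1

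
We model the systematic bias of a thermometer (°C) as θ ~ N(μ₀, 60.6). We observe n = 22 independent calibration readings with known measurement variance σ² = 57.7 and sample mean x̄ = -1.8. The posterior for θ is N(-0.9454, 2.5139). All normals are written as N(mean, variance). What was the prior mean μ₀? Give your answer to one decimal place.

The posterior mean is a precision-weighted average: μ_n = (τ₀μ₀ + τ_data·x̄)/(τ₀+τ_data), with τ₀=1/σ₀² and τ_data=n/σ².
Here τ₀ = 1/60.6 = 0.016502 and τ_data = 22/57.7 = 0.381282, so τ_n = 0.397784.
Rearranging for μ₀: μ₀ = (μ_n·τ_n − τ_data·x̄)/τ₀ = (-0.9454·0.397784 − 0.381282·-1.8) / 0.016502 = 0.310243/0.016502 ≈ 18.8.

μ₀ = 18.8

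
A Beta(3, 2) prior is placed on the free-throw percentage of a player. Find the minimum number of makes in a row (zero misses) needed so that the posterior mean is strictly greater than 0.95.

After k makes and 0 misses the posterior is Beta(3+k, 2), with mean (3+k)/(3+2+k).
Set (3+k)/(5+k) > 0.95 and solve: k > (0.95·5 − 3)/(1 − 0.95) = 35.000.
The smallest integer exceeding 35.000 is 36.

k = 36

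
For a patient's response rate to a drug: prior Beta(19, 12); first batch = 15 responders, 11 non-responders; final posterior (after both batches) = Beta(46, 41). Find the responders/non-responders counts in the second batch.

Because Beta–binomial updating is additive in the counts, the combined data contributed (α_post−α_prior, β_post−β_prior) successes and failures.
Total across both batches: 46−19=27 responders, 41−12=29 non-responders.
Subtract the first batch: 27−15=12 responders and 29−11=18 non-responders.

12 responders and 18 non-responders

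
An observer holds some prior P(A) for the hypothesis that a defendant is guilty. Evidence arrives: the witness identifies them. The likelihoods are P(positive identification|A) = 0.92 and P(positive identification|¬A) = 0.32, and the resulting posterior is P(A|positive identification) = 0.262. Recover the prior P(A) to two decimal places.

P(A) = 0.11

In odds form, posterior odds = prior odds × likelihood ratio, so prior odds = posterior odds ÷ LR.
Posterior odds = 0.262/(1−0.262) = 0.3550. LR = 0.92/0.32 = 2.8750.
Prior odds = 0.3550/2.8750 = 0.1235, so P(A) = 0.1235/(1+0.1235) ≈ 0.11.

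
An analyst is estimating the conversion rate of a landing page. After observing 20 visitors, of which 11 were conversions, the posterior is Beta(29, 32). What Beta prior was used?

Beta(18, 23)

A Beta(α, β) prior with s successes and f failures in binomial data gives a Beta(α+s, β+f) posterior.
So α = 29 − 11 = 18 and β = 32 − 9 = 23.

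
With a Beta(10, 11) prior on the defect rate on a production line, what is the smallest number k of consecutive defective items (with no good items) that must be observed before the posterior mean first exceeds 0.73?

After k defective items and 0 good items the posterior is Beta(10+k, 11), with mean (10+k)/(10+11+k).
Set (10+k)/(21+k) > 0.73 and solve: k > (0.73·21 − 10)/(1 − 0.73) = 19.741.
The smallest integer exceeding 19.741 is 20, and checking k=20: (30)/(41) = 0.7317 > 0.73.

k = 20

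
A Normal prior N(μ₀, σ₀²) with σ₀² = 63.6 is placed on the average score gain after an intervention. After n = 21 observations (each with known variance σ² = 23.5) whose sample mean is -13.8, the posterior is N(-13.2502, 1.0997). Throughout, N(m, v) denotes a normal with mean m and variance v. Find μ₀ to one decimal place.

The posterior mean is a precision-weighted average: μ_n = (τ₀μ₀ + τ_data·x̄)/(τ₀+τ_data), with τ₀=1/σ₀² and τ_data=n/σ².
Here τ₀ = 1/63.6 = 0.015723 and τ_data = 21/23.5 = 0.893617, so τ_n = 0.909340.
Rearranging for μ₀: μ₀ = (μ_n·τ_n − τ_data·x̄)/τ₀ = (-13.2502·0.909340 − 0.893617·-13.8) / 0.015723 = 0.282978/0.015723 ≈ 18.0.

μ₀ = 18.0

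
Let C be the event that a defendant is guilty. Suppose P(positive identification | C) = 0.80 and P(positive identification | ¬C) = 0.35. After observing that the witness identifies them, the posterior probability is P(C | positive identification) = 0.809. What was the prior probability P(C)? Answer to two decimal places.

P(C) = 0.65

Bayes' rule in odds form gives O(C|E) = O(C)·[P(E|C)/P(E|¬C)], hence O(C) = O(C|E)/LR.
Posterior odds = 0.809/(1−0.809) = 4.2356. LR = 0.80/0.35 = 2.2857.
Prior odds = 4.2356/2.2857 = 1.8531, so P(C) = 1.8531/(1+1.8531) ≈ 0.65.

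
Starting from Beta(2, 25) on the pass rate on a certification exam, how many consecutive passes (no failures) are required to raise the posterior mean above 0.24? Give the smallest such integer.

k = 6

After k passes and 0 failures the posterior is Beta(2+k, 25), with mean (2+k)/(2+25+k).
Set (2+k)/(27+k) > 0.24 and solve: k > (0.24·27 − 2)/(1 − 0.24) = 5.895.
The smallest integer exceeding 5.895 is 6.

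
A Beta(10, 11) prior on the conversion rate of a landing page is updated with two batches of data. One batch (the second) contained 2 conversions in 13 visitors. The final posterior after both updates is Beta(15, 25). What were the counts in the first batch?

Sequential conjugate updates are equivalent to a single update on the pooled data, so total successes = posterior α − prior α and total failures = posterior β − prior β.
Total across both batches: 15−10=5 conversions, 25−11=14 bounces.
Subtract the second batch: 5−2=3 conversions and 14−11=3 bounces.

3 conversions and 3 bounces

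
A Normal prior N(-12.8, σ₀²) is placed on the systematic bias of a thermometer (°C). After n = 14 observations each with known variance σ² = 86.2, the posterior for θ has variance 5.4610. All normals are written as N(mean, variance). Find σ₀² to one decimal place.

σ₀² = 48.3

Posterior precision equals prior precision plus data precision: 1/σ_n² = 1/σ₀² + n/σ².
So 1/σ₀² = 1/5.4610 − 14/86.2 = 0.183117 − 0.162413 = 0.020704.
Hence σ₀² = 1/0.020704 ≈ 48.3.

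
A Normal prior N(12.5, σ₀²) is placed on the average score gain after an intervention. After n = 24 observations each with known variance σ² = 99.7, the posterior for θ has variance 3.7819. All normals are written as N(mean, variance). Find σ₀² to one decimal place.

Posterior precision equals prior precision plus data precision: 1/σ_n² = 1/σ₀² + n/σ².
So 1/σ₀² = 1/3.7819 − 24/99.7 = 0.264417 − 0.240722 = 0.023695.
Hence σ₀² = 1/0.023695 ≈ 42.2.

σ₀² = 42.2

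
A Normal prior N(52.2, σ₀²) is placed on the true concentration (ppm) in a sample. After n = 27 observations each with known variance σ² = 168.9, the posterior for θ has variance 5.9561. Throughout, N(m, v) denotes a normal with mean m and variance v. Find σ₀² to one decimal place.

Posterior precision equals prior precision plus data precision: 1/σ_n² = 1/σ₀² + n/σ².
So 1/σ₀² = 1/5.9561 − 27/168.9 = 0.167895 − 0.159858 = 0.008037.
Hence σ₀² = 1/0.008037 ≈ 124.4.

σ₀² = 124.4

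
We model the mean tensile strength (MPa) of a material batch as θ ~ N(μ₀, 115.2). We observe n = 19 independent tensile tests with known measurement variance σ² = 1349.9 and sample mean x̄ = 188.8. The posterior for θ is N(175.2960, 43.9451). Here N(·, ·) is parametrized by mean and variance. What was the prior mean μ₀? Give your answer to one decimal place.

The posterior mean is a precision-weighted average: μ_n = (τ₀μ₀ + τ_data·x̄)/(τ₀+τ_data), with τ₀=1/σ₀² and τ_data=n/σ².
Here τ₀ = 1/115.2 = 0.008681 and τ_data = 19/1349.9 = 0.014075, so τ_n = 0.022756.
Rearranging for μ₀: μ₀ = (μ_n·τ_n − τ_data·x̄)/τ₀ = (175.2960·0.022756 − 0.014075·188.8) / 0.008681 = 1.331676/0.008681 ≈ 153.4.

μ₀ = 153.4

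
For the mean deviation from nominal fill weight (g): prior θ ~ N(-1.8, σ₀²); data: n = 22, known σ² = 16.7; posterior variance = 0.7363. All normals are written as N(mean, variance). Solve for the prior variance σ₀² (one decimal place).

σ₀² = 24.5

For the Normal–Normal model with known σ², precisions add: τ_n = τ₀ + n/σ².
So 1/σ₀² = 1/0.7363 − 22/16.7 = 1.358142 − 1.317365 = 0.040777.
Hence σ₀² = 1/0.040777 ≈ 24.5.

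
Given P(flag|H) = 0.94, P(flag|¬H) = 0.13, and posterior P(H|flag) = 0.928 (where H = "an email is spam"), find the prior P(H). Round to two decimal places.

P(H) = 0.64

Bayes' rule in odds form gives O(H|E) = O(H)·[P(E|H)/P(E|¬H)], hence O(H) = O(H|E)/LR.
Posterior odds = 0.928/(1−0.928) = 12.8889. LR = 0.94/0.13 = 7.2308.
Prior odds = 12.8889/7.2308 = 1.7825, so P(H) = 1.7825/(1+1.7825) ≈ 0.64.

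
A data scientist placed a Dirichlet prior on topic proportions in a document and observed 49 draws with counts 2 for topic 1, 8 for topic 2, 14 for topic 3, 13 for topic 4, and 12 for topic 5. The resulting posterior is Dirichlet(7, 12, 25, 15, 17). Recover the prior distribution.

Dirichlet(5, 4, 11, 2, 5)

For a Dirichlet(α) prior with multinomial counts c, the posterior is Dirichlet(α + c) componentwise.
Subtract each count from the matching posterior parameter: 7−2=5, 12−8=4, 25−14=11, 15−13=2, 17−12=5.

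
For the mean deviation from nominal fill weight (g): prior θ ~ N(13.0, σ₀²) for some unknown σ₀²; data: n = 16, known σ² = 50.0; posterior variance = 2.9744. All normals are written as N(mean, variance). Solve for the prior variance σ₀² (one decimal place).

σ₀² = 61.7

For the Normal–Normal model with known σ², precisions add: τ_n = τ₀ + n/σ².
So 1/σ₀² = 1/2.9744 − 16/50.0 = 0.336202 − 0.320000 = 0.016202.
Hence σ₀² = 1/0.016202 ≈ 61.7.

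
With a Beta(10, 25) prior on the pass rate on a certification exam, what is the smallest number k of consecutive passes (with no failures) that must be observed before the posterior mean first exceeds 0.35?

After k passes and 0 failures the posterior is Beta(10+k, 25), with mean (10+k)/(10+25+k).
Set (10+k)/(35+k) > 0.35 and solve: k > (0.35·35 − 10)/(1 − 0.35) = 3.462.
The smallest integer exceeding 3.462 is 4, and checking k=4: (14)/(39) = 0.3590 > 0.35.

k = 4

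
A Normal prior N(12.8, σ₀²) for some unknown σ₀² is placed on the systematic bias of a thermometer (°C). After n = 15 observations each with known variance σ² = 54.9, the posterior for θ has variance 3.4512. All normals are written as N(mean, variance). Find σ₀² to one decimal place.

For the Normal–Normal model with known σ², precisions add: τ_n = τ₀ + n/σ².
So 1/σ₀² = 1/3.4512 − 15/54.9 = 0.289754 − 0.273224 = 0.016530.
Hence σ₀² = 1/0.016530 ≈ 60.5.

σ₀² = 60.5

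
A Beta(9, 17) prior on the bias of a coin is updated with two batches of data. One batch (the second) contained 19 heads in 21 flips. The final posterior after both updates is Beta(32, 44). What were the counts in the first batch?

Sequential conjugate updates are equivalent to a single update on the pooled data, so total successes = posterior α − prior α and total failures = posterior β − prior β.
Total across both batches: 32−9=23 heads, 44−17=27 tails.
Subtract the second batch: 23−19=4 heads and 27−2=25 tails.

4 heads and 25 tails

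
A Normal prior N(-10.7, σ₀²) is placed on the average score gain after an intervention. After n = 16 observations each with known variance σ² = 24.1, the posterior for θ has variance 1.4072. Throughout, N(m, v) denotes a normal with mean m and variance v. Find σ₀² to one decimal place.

For the Normal–Normal model with known σ², precisions add: τ_n = τ₀ + n/σ².
So 1/σ₀² = 1/1.4072 − 16/24.1 = 0.710631 − 0.663900 = 0.046731.
Hence σ₀² = 1/0.046731 ≈ 21.4.

σ₀² = 21.4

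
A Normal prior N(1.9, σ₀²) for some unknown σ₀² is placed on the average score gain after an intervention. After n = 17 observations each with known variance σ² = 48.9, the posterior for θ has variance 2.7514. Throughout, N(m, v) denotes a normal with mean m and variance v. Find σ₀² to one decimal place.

For the Normal–Normal model with known σ², precisions add: τ_n = τ₀ + n/σ².
So 1/σ₀² = 1/2.7514 − 17/48.9 = 0.363451 − 0.347648 = 0.015803.
Hence σ₀² = 1/0.015803 ≈ 63.3.

σ₀² = 63.3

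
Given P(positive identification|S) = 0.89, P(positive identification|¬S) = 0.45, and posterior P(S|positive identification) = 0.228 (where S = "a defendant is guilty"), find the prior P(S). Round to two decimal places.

In odds form, posterior odds = prior odds × likelihood ratio, so prior odds = posterior odds ÷ LR.
Posterior odds = 0.228/(1−0.228) = 0.2953. LR = 0.89/0.45 = 1.9778.
Prior odds = 0.2953/1.9778 = 0.1493, so P(S) = 0.1493/(1+0.1493) ≈ 0.13.

P(S) = 0.13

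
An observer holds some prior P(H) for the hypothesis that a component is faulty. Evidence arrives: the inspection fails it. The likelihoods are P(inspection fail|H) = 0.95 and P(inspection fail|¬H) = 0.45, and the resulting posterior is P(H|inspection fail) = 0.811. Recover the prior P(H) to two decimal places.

Bayes' rule in odds form gives O(H|E) = O(H)·[P(E|H)/P(E|¬H)], hence O(H) = O(H|E)/LR.
Posterior odds = 0.811/(1−0.811) = 4.2910. LR = 0.95/0.45 = 2.1111.
Prior odds = 4.2910/2.1111 = 2.0326, so P(H) = 2.0326/(1+2.0326) ≈ 0.67.

P(H) = 0.67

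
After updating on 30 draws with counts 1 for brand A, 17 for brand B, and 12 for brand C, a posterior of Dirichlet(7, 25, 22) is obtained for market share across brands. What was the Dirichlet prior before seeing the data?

Dirichlet(6, 8, 10)

For a Dirichlet(α) prior with multinomial counts c, the posterior is Dirichlet(α + c) componentwise.
Subtract each count from the matching posterior parameter: 7−1=6, 25−17=8, 22−12=10.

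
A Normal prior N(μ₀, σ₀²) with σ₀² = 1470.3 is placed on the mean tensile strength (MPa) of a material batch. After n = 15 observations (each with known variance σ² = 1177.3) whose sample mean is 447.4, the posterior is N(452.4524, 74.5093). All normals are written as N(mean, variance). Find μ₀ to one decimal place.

μ₀ = 547.1

With known observation variance, the Normal–Normal posterior has precision τ_n = τ₀ + n/σ² and mean μ_n = (τ₀μ₀ + (n/σ²)x̄)/τ_n.
Here τ₀ = 1/1470.3 = 0.000680 and τ_data = 15/1177.3 = 0.012741, so τ_n = 0.013421.
Rearranging for μ₀: μ₀ = (μ_n·τ_n − τ_data·x̄)/τ₀ = (452.4524·0.013421 − 0.012741·447.4) / 0.000680 = 0.372040/0.000680 ≈ 547.1.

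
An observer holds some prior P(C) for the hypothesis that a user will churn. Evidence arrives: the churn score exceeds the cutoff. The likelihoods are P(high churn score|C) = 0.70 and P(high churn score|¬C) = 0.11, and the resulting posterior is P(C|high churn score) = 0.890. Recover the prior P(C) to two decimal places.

P(C) = 0.56

Bayes' rule in odds form gives O(C|E) = O(C)·[P(E|C)/P(E|¬C)], hence O(C) = O(C|E)/LR.
Posterior odds = 0.890/(1−0.890) = 8.0909. LR = 0.70/0.11 = 6.3636.
Prior odds = 8.0909/6.3636 = 1.2714, so P(C) = 1.2714/(1+1.2714) ≈ 0.56.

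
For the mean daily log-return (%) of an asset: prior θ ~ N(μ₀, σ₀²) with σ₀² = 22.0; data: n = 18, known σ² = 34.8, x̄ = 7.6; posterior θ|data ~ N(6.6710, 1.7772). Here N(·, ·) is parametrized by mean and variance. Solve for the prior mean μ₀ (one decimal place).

With known observation variance, the Normal–Normal posterior has precision τ_n = τ₀ + n/σ² and mean μ_n = (τ₀μ₀ + (n/σ²)x̄)/τ_n.
Here τ₀ = 1/22.0 = 0.045455 and τ_data = 18/34.8 = 0.517241, so τ_n = 0.562696.
Rearranging for μ₀: μ₀ = (μ_n·τ_n − τ_data·x̄)/τ₀ = (6.6710·0.562696 − 0.517241·7.6) / 0.045455 = -0.177287/0.045455 ≈ -3.9.

μ₀ = -3.9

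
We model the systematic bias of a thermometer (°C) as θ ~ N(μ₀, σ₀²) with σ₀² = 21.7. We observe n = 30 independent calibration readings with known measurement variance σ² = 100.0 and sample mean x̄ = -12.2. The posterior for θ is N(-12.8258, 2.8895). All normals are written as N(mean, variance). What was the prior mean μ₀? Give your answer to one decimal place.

μ₀ = -16.9

The posterior mean is a precision-weighted average: μ_n = (τ₀μ₀ + τ_data·x̄)/(τ₀+τ_data), with τ₀=1/σ₀² and τ_data=n/σ².
Here τ₀ = 1/21.7 = 0.046083 and τ_data = 30/100.0 = 0.300000, so τ_n = 0.346083.
Rearranging for μ₀: μ₀ = (μ_n·τ_n − τ_data·x̄)/τ₀ = (-12.8258·0.346083 − 0.300000·-12.2) / 0.046083 = -0.778791/0.046083 ≈ -16.9.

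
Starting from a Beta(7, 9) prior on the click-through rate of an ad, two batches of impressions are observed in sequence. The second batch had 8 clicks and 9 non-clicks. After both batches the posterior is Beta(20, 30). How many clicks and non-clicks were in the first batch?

Sequential conjugate updates are equivalent to a single update on the pooled data, so total successes = posterior α − prior α and total failures = posterior β − prior β.
Total across both batches: 20−7=13 clicks, 30−9=21 non-clicks.
Subtract the second batch: 13−8=5 clicks and 21−9=12 non-clicks.

5 clicks and 12 non-clicks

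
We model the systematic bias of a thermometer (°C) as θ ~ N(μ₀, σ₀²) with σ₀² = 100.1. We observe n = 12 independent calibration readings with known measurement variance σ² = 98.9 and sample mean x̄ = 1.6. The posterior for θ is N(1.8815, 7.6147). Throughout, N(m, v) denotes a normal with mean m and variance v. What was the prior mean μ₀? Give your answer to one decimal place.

The posterior mean is a precision-weighted average: μ_n = (τ₀μ₀ + τ_data·x̄)/(τ₀+τ_data), with τ₀=1/σ₀² and τ_data=n/σ².
Here τ₀ = 1/100.1 = 0.009990 and τ_data = 12/98.9 = 0.121335, so τ_n = 0.131325.
Rearranging for μ₀: μ₀ = (μ_n·τ_n − τ_data·x̄)/τ₀ = (1.8815·0.131325 − 0.121335·1.6) / 0.009990 = 0.052952/0.009990 ≈ 5.3.

μ₀ = 5.3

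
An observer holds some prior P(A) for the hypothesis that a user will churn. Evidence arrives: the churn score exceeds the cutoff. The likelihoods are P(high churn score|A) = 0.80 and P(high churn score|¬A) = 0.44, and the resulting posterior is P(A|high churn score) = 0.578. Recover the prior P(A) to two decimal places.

P(A) = 0.43

In odds form, posterior odds = prior odds × likelihood ratio, so prior odds = posterior odds ÷ LR.
Posterior odds = 0.578/(1−0.578) = 1.3697. LR = 0.80/0.44 = 1.8182.
Prior odds = 1.3697/1.8182 = 0.7533, so P(A) = 0.7533/(1+0.7533) ≈ 0.43.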